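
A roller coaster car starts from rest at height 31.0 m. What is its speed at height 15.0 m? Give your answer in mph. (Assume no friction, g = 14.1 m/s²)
mgh₁ = ½mv₂² + mgh₂ → v₂ = √(2g(h₁−h₂)) = √(2×14.1×(31−15)) = 21.24 m/s = 47.52 mph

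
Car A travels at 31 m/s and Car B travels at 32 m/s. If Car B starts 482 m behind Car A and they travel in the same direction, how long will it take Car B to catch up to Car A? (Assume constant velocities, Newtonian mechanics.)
Relative speed: v_rel = 32 - 31 = 1 m/s
Time to catch: t = d₀/v_rel = 482/1 = 482.0 s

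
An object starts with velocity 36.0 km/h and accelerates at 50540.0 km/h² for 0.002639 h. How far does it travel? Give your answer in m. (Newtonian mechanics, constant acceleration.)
d = v₀t + ½at² (with unit conversion) = 271.0 m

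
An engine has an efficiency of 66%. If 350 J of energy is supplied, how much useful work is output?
W_out = η × W_in = 0.66 × 350 = 231.0 J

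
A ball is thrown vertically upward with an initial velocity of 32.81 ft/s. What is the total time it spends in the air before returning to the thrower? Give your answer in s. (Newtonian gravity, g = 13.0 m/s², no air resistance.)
t_total = 2v₀/g (with unit conversion) = 1.539 s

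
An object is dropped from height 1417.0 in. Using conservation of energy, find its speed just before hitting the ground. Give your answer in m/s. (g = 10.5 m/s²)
mgh = ½mv² → v = √(2gh) = √(2×10.5×35.99) = 27.49 m/s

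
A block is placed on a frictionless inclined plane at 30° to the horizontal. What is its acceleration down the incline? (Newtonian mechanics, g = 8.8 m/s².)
a = g sin(θ) = 8.8 × sin(30°) = 8.8 × 0.5 = 4.4 m/s²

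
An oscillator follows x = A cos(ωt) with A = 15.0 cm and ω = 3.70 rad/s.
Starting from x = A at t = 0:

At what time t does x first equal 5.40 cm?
cos(ωt) = x/A = 5.4/15.0 = 0.36
ωt = arccos(0.36) = 1.203 rad
t = 1.203/3.7 = 0.325 s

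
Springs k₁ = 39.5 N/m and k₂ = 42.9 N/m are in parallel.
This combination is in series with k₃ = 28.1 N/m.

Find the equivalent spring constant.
k₁₂ = k₁ + k₂ = 82.4 N/m (parallel)
1/k_eq = 1/k₁₂ + 1/k₃ → k_eq = 20.95 N/m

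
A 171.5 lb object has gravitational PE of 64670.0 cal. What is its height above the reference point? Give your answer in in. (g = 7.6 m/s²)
PE = mgh → h = PE/(mg) = 2.706e+05 J / (77.79 kg × 7.6 m/s²) = 457.7 m = 18020.0 in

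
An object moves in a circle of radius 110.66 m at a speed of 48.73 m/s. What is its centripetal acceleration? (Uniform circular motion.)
a_c = v²/r = 48.73²/110.66 = 2374.61/110.66 = 21.46 m/s²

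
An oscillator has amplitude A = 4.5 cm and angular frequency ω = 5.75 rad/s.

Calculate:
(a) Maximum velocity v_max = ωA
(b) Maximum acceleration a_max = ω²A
v_max = ωA = 5.75×0.045 = 0.2587 m/s
a_max = ω²A = 5.75²×0.045 = 1.488 m/s²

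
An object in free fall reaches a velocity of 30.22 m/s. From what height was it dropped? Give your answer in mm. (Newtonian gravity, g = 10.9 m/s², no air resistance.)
h = v²/(2g) (with unit conversion) = 41890.0 mm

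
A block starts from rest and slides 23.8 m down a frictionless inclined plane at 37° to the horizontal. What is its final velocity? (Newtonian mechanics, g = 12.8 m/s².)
a = g sin(θ) = 12.8 × sin(37°) = 7.7 m/s²
v = √(2ad) = √(2 × 7.7 × 23.8) = 19.15 m/s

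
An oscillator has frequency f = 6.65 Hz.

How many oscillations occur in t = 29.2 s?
n = f×t = 6.65×29.2 = 194.2 oscillations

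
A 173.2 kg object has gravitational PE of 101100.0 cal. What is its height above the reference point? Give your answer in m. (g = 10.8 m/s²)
PE = mgh → h = PE/(mg) = 4.23e+05 J / (173.2 kg × 10.8 m/s²) = 226.1 m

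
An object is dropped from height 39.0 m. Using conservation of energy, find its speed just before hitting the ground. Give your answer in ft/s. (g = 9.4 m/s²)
mgh = ½mv² → v = √(2gh) = √(2×9.4×39) = 27.08 m/s = 88.84 ft/s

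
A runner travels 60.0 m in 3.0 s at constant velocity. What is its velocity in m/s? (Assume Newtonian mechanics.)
v = d/t = 20.0 m/s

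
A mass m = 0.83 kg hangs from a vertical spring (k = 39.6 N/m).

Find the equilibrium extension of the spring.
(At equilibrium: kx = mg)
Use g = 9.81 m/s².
x_eq = mg/k = 0.83×9.81/39.6 = 0.2056 m = 20.56 cm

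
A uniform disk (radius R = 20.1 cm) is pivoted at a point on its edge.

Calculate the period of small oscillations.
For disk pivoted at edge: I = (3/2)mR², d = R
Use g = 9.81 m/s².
I/m = (3/2)R² = 0.0606 m²; d = R = 0.201 m
T = 2π√((3/2)R²/(gR)) = 2π√(3R/(2g)) = 1.102 s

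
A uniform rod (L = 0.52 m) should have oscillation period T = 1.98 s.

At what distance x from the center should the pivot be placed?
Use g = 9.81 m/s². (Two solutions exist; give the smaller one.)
T = 2π√((L²/12 + x²)/(gx)). Let c = T²g/(4π²) = 0.9742.
x² − cx + L²/12 = 0 → x = (c − √(c² − L²/3))/2 = 0.02371 m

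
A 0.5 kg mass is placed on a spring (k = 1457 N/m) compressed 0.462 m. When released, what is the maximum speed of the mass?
½kx² = ½mv² → v = x√(k/m) = 0.462×√(1457/0.5) = 24.94 m/s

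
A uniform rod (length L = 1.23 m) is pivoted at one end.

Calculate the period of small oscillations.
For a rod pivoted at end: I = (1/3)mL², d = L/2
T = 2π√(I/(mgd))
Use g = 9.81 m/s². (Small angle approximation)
I/m = (1/3)L² = 0.5043 m²; d = L/2 = 0.615 m
T = 2π√(I/(mgd)) = 2π√(0.5043/(9.81×0.615)) = 1.817 s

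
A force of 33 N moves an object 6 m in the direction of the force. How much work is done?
W = Fd = 33×6 = 198.0 J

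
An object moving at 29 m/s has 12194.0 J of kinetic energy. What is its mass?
KE = ½mv² → m = 2KE/v² = 2×12194.0/29² = 29.0 kg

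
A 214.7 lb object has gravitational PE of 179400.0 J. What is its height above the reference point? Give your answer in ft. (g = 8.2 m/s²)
PE = mgh → h = PE/(mg) = 1.794e+05 J / (97.39 kg × 8.2 m/s²) = 224.7 m = 737.0 ft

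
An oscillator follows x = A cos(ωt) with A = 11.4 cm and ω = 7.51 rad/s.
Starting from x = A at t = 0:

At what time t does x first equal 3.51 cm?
cos(ωt) = x/A = 3.51/11.4 = 0.3079
ωt = arccos(0.3079) = 1.258 rad
t = 1.258/7.51 = 0.1675 s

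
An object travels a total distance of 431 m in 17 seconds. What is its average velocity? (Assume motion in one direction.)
v_avg = Δd / Δt = 431 / 17 = 25.35 m/s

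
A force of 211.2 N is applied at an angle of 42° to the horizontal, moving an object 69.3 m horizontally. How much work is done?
W = Fd cosθ = 211.2×69.3×cos(42°) = 10877.0 J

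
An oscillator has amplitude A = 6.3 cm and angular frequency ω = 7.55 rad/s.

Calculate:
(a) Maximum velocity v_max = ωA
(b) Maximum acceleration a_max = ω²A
v_max = ωA = 7.55×0.063 = 0.4756 m/s
a_max = ω²A = 7.55²×0.063 = 3.591 m/s²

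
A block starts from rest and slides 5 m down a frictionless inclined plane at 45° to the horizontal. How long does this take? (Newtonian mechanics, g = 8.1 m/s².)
a = g sin(θ) = 8.1 × sin(45°) = 5.73 m/s²
t = √(2d/a) = √(2 × 5 / 5.73) = 1.32 s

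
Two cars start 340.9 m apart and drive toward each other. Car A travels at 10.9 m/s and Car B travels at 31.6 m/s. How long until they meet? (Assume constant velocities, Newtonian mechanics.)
Combined speed: v_combined = 10.9 + 31.6 = 42.5 m/s
Time to meet: t = d/42.5 = 340.9/42.5 = 8.02 s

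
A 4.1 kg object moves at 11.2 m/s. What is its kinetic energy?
KE = ½mv² = ½×4.1×11.2² = 257.152 J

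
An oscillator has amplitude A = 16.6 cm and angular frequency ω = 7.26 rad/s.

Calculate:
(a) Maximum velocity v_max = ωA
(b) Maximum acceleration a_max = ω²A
v_max = ωA = 7.26×0.166 = 1.205 m/s
a_max = ω²A = 7.26²×0.166 = 8.749 m/s²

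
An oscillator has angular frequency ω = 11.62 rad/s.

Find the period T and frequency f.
T = 2π/ω = 2π/11.62 = 0.5407 s; f = ω/2π = 1.849 Hz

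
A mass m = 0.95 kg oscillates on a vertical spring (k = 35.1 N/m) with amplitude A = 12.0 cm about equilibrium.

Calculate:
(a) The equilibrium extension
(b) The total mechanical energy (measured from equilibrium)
x_eq = mg/k = 0.95×9.81/35.1 = 0.2655 m = 26.55 cm
E = ½kA² = ½×35.1×(0.12)² = 0.2527 J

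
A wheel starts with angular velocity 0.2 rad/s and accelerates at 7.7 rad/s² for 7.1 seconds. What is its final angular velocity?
ω = ω₀ + αt = 0.2 + 7.7 × 7.1 = 54.87 rad/s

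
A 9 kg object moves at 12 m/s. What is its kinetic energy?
KE = ½mv² = ½×9×12² = 648.0 J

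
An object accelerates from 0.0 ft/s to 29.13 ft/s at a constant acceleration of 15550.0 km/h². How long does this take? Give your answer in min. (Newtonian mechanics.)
t = (v - v₀)/a (with unit conversion) = 0.1233 min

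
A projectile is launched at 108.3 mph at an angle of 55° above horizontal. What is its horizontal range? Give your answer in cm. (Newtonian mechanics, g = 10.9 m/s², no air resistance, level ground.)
R = v₀² sin(2θ) / g (with unit conversion) = 20210.0 cm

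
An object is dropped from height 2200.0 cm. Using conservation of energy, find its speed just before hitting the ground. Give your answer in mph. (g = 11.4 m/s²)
mgh = ½mv² → v = √(2gh) = √(2×11.4×22) = 22.4 m/s = 50.1 mph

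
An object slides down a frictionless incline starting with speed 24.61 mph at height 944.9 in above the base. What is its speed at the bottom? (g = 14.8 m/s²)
½mv₀² + mgh = ½mv² → v = √(v₀² + 2gh) = √(11² + 2×14.8×24) = 28.83 m/s = 64.5 mph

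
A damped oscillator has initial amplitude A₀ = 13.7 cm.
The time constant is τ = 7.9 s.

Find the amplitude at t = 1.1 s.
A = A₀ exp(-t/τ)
A = A₀ exp(−t/τ) = 13.7×exp(−1.1/7.9) = 11.92 cm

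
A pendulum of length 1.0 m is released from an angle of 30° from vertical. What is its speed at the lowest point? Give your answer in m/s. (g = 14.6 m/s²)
h = L(1 − cosθ) = 1.0×(1 − cos30°) = 0.134 m
v = √(2gh) = √(2×14.6×0.134) = 1.978 m/s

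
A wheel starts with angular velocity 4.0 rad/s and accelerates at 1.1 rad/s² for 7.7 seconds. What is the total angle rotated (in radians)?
θ = ω₀t + ½αt² = 4.0×7.7 + ½×1.1×7.7² = 63.41 rad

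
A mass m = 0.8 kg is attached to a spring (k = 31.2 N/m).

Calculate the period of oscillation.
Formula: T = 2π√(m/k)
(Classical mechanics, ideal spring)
T = 2π√(m/k) = 2π√(0.8/31.2) = 1.006 s; f = 1/T = 0.9939 Hz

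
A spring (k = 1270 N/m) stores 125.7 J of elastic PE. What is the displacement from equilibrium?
PE = ½kx² → x = √(2PE/k) = √(2×125.7/1270) = 0.4449 m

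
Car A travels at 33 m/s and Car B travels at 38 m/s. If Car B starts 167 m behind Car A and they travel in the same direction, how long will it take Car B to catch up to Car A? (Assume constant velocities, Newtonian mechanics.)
Relative speed: v_rel = 38 - 33 = 5 m/s
Time to catch: t = d₀/v_rel = 167/5 = 33.4 s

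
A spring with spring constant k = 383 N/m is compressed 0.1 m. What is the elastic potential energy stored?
PE = ½kx² = ½×383×0.1² = 1.915 J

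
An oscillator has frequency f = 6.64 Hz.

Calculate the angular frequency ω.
ω = 2πf = 2π×6.64 = 41.72 rad/s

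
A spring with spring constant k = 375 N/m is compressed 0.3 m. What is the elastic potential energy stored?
PE = ½kx² = ½×375×0.3² = 16.88 J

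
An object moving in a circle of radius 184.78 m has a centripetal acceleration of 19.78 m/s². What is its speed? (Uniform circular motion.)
v = √(a_c × r) = √(19.78 × 184.78) = 60.46 m/s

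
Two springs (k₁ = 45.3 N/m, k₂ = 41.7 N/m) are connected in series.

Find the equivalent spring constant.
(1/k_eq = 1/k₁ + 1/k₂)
1/k_eq = 1/45.3 + 1/41.7 = 0.046056; k_eq = 21.71 N/m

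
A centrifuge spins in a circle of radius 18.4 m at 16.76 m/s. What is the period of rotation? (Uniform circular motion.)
T = 2πr/v = 2π×18.4/16.76 = 6.9 s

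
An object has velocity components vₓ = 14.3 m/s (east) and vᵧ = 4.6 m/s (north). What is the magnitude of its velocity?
|v| = √(vₓ² + vᵧ²) = √(14.3² + 4.6²) = √(225.65) = 15.02 m/s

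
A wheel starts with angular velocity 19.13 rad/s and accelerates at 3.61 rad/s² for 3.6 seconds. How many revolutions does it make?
θ = ω₀t + ½αt² = 19.13×3.6 + ½×3.61×3.6² = 92.26 rad
Revolutions = θ/(2π) = 92.26/(2π) = 14.68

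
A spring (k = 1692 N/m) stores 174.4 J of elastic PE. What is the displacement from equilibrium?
PE = ½kx² → x = √(2PE/k) = √(2×174.4/1692) = 0.454 m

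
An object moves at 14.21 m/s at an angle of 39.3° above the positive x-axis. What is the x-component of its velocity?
vₓ = v cos(θ) = 14.21 × cos(39.3°) = 11.0 m/s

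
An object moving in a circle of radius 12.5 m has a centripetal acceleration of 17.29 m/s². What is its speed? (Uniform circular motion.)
v = √(a_c × r) = √(17.29 × 12.5) = 14.7 m/s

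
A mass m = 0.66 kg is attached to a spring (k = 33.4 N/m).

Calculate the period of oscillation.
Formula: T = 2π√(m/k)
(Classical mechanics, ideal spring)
T = 2π√(m/k) = 2π√(0.66/33.4) = 0.8832 s; f = 1/T = 1.132 Hz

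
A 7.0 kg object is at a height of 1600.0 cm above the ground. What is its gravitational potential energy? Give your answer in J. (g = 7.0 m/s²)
PE = mgh = 7 kg × 7.0 m/s² × 16 m = 784 J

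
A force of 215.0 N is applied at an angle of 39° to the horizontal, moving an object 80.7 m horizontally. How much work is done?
W = Fd cosθ = 215.0×80.7×cos(39°) = 13484.0 J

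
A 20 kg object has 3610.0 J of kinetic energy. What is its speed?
KE = ½mv² → v = √(2KE/m) = √(2×3610.0/20) = 19.0 m/s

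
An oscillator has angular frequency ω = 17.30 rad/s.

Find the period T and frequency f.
T = 2π/ω = 2π/17.3 = 0.3632 s; f = ω/2π = 2.753 Hz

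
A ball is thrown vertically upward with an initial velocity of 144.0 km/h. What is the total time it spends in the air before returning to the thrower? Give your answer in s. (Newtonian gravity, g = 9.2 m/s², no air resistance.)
t_total = 2v₀/g (with unit conversion) = 8.696 s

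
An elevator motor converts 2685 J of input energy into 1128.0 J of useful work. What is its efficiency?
η = W_out/W_in = 1128.0/2685 = 0.4201 = 42.01%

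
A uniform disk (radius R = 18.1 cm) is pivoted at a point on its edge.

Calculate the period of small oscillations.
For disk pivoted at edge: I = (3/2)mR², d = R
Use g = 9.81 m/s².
I/m = (3/2)R² = 0.04914 m²; d = R = 0.181 m
T = 2π√((3/2)R²/(gR)) = 2π√(3R/(2g)) = 1.045 s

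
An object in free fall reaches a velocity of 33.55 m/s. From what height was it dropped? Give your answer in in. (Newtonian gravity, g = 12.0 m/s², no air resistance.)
h = v²/(2g) (with unit conversion) = 1846.0 in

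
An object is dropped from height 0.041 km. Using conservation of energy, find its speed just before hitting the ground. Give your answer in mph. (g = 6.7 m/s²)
mgh = ½mv² → v = √(2gh) = √(2×6.7×41) = 23.44 m/s = 52.43 mph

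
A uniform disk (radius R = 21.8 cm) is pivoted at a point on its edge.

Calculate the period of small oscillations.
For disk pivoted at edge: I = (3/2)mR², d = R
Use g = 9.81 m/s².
I/m = (3/2)R² = 0.07129 m²; d = R = 0.218 m
T = 2π√((3/2)R²/(gR)) = 2π√(3R/(2g)) = 1.147 s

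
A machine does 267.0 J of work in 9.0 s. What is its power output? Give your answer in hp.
P = W/t = 267 J / 9 s = 29.67 W = 0.03978 hp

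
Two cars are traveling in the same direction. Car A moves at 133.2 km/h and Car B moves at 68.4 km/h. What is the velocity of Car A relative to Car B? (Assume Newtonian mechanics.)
v_rel = v_A - v_B = 133.2 - 68.4 = 64.8 km/h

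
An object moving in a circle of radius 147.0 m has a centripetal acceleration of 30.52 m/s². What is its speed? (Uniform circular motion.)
v = √(a_c × r) = √(30.52 × 147.0) = 66.98 m/s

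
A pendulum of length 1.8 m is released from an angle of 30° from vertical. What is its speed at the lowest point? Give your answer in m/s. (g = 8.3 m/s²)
h = L(1 − cosθ) = 1.8×(1 − cos30°) = 0.2412 m
v = √(2gh) = √(2×8.3×0.2412) = 2.001 m/s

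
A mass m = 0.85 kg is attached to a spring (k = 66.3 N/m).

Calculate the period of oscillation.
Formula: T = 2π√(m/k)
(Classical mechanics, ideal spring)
T = 2π√(m/k) = 2π√(0.85/66.3) = 0.7114 s; f = 1/T = 1.406 Hz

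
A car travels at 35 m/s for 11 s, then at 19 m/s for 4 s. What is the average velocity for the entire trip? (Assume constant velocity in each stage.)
d₁ = v₁t₁ = 35 × 11 = 385 m
d₂ = v₂t₂ = 19 × 4 = 76 m
d_total = 461 m, t_total = 15 s
v_avg = d_total/t_total = 461/15 = 30.73 m/s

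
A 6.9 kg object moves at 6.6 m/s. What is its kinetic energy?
KE = ½mv² = ½×6.9×6.6² = 150.282 J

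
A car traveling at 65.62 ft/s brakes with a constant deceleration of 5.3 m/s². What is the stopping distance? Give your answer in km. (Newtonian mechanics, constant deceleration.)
d = v₀² / (2a) (with unit conversion) = 0.03774 km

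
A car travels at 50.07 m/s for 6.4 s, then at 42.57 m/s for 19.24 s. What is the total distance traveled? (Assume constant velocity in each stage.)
d₁ = v₁t₁ = 50.07 × 6.4 = 320.448 m
d₂ = v₂t₂ = 42.57 × 19.24 = 819.047 m
d_total = 320.448 + 819.047 = 1139.49 m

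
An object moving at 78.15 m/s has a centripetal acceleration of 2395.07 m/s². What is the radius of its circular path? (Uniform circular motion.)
r = v²/a_c = 78.15²/2395.07 = 2.55 m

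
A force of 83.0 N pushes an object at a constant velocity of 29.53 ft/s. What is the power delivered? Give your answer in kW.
P = Fv = 83 N × 9.001 m/s = 747.1 W = 0.7471 kW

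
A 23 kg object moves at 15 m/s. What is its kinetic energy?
KE = ½mv² = ½×23×15² = 2587.5 J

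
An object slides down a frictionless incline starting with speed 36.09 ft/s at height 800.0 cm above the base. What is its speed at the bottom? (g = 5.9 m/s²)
½mv₀² + mgh = ½mv² → v = √(v₀² + 2gh) = √(11² + 2×5.9×8) = 14.68 m/s = 48.15 ft/s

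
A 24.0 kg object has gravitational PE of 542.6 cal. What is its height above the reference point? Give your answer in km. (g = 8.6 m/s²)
PE = mgh → h = PE/(mg) = 2270 J / (24 kg × 8.6 m/s²) = 11 m = 0.011 km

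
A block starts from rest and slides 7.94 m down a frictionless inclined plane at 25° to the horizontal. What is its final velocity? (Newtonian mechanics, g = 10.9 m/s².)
a = g sin(θ) = 10.9 × sin(25°) = 4.61 m/s²
v = √(2ad) = √(2 × 4.61 × 7.94) = 8.55 m/s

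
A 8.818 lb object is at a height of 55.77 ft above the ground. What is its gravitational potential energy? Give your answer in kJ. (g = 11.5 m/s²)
PE = mgh = 4 kg × 11.5 m/s² × 17 m = 781.9 J = 0.7819 kJ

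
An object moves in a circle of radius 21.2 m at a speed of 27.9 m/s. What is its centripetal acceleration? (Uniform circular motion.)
a_c = v²/r = 27.9²/21.2 = 778.41/21.2 = 36.72 m/s²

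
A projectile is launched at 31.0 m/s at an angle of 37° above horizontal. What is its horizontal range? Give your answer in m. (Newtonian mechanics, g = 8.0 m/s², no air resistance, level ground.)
R = v₀² sin(2θ) / g = 115.5 m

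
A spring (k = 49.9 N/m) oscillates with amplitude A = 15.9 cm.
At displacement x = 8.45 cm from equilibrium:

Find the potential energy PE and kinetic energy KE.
E_total = ½kA² = ½×49.9×(0.159)² = 0.6308 J
PE = ½kx² = ½×49.9×(0.0845)² = 0.1781 J
KE = E_total − PE = 0.4526 J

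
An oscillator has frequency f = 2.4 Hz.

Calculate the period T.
T = 1/f = 1/2.4 = 0.4167 s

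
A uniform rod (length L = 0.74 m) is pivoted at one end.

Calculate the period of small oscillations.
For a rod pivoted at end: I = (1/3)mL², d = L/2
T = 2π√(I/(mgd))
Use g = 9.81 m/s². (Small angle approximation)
I/m = (1/3)L² = 0.1825 m²; d = L/2 = 0.37 m
T = 2π√(I/(mgd)) = 2π√(0.1825/(9.81×0.37)) = 1.409 s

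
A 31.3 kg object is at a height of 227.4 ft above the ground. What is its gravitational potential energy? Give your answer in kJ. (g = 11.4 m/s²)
PE = mgh = 31.3 kg × 11.4 m/s² × 69.31 m = 2.473e+04 J = 24.73 kJ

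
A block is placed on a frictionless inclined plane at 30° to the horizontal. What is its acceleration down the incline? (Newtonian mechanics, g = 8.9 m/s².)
a = g sin(θ) = 8.9 × sin(30°) = 8.9 × 0.5 = 4.45 m/s²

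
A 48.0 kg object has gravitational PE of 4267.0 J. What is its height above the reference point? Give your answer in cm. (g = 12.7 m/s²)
PE = mgh → h = PE/(mg) = 4267 J / (48 kg × 12.7 m/s²) = 7 m = 700.0 cm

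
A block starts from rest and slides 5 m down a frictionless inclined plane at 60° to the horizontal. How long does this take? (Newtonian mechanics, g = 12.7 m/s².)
a = g sin(θ) = 12.7 × sin(60°) = 11.0 m/s²
t = √(2d/a) = √(2 × 5 / 11.0) = 0.95 s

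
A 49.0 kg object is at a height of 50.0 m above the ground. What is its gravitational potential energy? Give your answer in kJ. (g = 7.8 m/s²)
PE = mgh = 49 kg × 7.8 m/s² × 50 m = 1.911e+04 J = 19.11 kJ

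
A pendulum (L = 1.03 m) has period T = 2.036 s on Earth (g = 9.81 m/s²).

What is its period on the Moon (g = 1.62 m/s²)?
T = 2π√(L/g), so T_moon/T_earth = √(g_earth/g_moon)
T_moon = 2π√(1.03/1.62) = 5.01 s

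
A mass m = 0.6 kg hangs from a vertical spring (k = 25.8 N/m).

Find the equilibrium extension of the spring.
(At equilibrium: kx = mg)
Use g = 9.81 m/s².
x_eq = mg/k = 0.6×9.81/25.8 = 0.2281 m = 22.81 cm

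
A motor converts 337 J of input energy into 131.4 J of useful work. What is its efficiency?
η = W_out/W_in = 131.4/337 = 0.3899 = 38.99%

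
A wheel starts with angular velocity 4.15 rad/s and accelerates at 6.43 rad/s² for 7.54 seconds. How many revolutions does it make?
θ = ω₀t + ½αt² = 4.15×7.54 + ½×6.43×7.54² = 214.07 rad
Revolutions = θ/(2π) = 214.07/(2π) = 34.07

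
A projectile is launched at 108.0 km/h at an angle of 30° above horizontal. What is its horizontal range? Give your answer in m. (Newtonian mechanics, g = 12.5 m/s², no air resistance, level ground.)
R = v₀² sin(2θ) / g (with unit conversion) = 62.35 m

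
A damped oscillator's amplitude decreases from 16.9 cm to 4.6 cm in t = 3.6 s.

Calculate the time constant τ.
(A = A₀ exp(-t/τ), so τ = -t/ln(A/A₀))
A/A₀ = 4.6/16.9 = 0.2722; ln(A/A₀) = -1.301
τ = −t/ln(A/A₀) = −3.6/-1.301 = 2.767 s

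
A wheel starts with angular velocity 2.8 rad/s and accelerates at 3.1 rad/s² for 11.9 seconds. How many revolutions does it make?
θ = ω₀t + ½αt² = 2.8×11.9 + ½×3.1×11.9² = 252.82 rad
Revolutions = θ/(2π) = 252.82/(2π) = 40.24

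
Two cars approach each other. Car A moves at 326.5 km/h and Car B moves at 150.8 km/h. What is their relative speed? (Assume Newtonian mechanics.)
v_rel = v_A + v_B = 326.5 + 150.8 = 477.3 km/h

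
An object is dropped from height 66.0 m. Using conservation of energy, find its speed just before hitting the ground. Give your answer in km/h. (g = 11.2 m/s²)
mgh = ½mv² → v = √(2gh) = √(2×11.2×66) = 38.45 m/s = 138.4 km/h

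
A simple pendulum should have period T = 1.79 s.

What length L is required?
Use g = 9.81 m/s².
T = 2π√(L/g) → L = g(T/2π)² = 9.81×(1.79/2π)² = 0.7962 m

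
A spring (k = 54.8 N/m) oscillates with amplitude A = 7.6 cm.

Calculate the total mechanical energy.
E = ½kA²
E = ½kA² = ½×54.8×(0.076)² = 0.1583 J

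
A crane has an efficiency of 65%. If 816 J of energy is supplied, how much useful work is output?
W_out = η × W_in = 0.65 × 816 = 530.4 J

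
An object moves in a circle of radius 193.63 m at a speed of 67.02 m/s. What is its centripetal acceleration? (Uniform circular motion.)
a_c = v²/r = 67.02²/193.63 = 4491.68/193.63 = 23.2 m/s²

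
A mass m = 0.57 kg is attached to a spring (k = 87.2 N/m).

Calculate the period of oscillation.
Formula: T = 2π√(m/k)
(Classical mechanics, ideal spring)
T = 2π√(m/k) = 2π√(0.57/87.2) = 0.508 s; f = 1/T = 1.969 Hz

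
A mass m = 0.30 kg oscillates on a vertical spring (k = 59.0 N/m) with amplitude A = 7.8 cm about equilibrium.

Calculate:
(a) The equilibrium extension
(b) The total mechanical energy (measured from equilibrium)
x_eq = mg/k = 0.3×9.81/59.0 = 0.04988 m = 4.988 cm
E = ½kA² = ½×59.0×(0.078)² = 0.1795 J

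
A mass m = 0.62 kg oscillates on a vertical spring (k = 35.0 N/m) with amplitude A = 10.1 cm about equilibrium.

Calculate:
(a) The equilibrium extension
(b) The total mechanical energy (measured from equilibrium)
x_eq = mg/k = 0.62×9.81/35.0 = 0.1738 m = 17.38 cm
E = ½kA² = ½×35.0×(0.101)² = 0.1785 J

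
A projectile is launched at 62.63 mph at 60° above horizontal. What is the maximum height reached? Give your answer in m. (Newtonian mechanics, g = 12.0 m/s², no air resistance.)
H = v₀²sin²(θ)/(2g) (with unit conversion) = 24.5 m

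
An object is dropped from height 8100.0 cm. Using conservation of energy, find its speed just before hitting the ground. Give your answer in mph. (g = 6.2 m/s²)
mgh = ½mv² → v = √(2gh) = √(2×6.2×81) = 31.69 m/s = 70.89 mph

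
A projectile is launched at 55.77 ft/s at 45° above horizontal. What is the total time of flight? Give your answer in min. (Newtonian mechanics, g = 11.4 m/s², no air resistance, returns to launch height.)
T = 2v₀sin(θ)/g (with unit conversion) = 0.03515 min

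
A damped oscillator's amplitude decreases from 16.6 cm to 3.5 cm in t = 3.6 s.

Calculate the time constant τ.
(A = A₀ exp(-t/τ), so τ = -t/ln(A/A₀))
A/A₀ = 3.5/16.6 = 0.2108; ln(A/A₀) = -1.557
τ = −t/ln(A/A₀) = −3.6/-1.557 = 2.313 s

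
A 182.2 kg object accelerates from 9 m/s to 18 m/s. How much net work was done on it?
W_net = ΔKE = ½m(v₂² − v₁²) = ½×182.2×(18² − 9²) = 22137.3 J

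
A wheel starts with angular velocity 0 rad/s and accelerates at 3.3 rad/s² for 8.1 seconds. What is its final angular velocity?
ω = ω₀ + αt = 0 + 3.3 × 8.1 = 26.73 rad/s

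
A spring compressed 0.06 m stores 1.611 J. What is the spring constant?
PE = ½kx² → k = 2PE/x² = 2×1.611/0.06² = 895.0 N/m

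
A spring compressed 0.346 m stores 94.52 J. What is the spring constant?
PE = ½kx² → k = 2PE/x² = 2×94.52/0.346² = 1579.0 N/m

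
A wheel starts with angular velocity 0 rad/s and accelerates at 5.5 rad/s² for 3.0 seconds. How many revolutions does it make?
θ = ω₀t + ½αt² = 0×3.0 + ½×5.5×3.0² = 24.75 rad
Revolutions = θ/(2π) = 24.75/(2π) = 3.94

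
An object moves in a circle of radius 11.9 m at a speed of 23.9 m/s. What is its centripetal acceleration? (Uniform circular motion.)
a_c = v²/r = 23.9²/11.9 = 571.21/11.9 = 48.0 m/s²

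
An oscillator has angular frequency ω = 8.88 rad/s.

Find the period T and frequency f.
T = 2π/ω = 2π/8.88 = 0.7076 s; f = ω/2π = 1.413 Hz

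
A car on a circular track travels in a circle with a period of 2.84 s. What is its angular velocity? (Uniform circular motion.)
ω = 2π/T = 2π/2.84 = 2.2124 rad/s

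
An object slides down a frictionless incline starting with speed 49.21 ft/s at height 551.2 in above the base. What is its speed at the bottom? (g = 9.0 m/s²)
½mv₀² + mgh = ½mv² → v = √(v₀² + 2gh) = √(15² + 2×9.0×14) = 21.84 m/s = 71.65 ft/s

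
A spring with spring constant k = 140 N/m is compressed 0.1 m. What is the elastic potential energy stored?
PE = ½kx² = ½×140×0.1² = 0.7 J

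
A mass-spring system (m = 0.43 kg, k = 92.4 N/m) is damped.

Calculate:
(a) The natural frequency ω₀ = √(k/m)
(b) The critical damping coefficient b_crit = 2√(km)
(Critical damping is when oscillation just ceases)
ω₀ = √(k/m) = √(92.4/0.43) = 14.66 rad/s
b_crit = 2√(km) = 2√(92.4×0.43) = 12.61 kg/s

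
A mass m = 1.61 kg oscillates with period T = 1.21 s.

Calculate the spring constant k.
T = 2π√(m/k) → k = m(2π/T)² = 1.61×(2π/1.21)² = 43.41 N/m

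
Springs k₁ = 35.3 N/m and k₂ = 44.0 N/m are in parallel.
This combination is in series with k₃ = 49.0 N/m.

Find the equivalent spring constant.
k₁₂ = k₁ + k₂ = 79.3 N/m (parallel)
1/k_eq = 1/k₁₂ + 1/k₃ → k_eq = 30.29 N/m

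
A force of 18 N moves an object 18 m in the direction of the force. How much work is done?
W = Fd = 18×18 = 324.0 J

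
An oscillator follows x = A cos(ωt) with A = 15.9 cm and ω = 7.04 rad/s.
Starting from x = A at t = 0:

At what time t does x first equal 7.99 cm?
cos(ωt) = x/A = 7.99/15.9 = 0.5025
ωt = arccos(0.5025) = 1.044 rad
t = 1.044/7.04 = 0.1483 s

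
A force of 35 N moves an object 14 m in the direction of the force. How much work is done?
W = Fd = 35×14 = 490.0 J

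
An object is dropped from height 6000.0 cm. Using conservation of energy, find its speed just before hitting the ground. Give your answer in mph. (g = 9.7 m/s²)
mgh = ½mv² → v = √(2gh) = √(2×9.7×60) = 34.12 m/s = 76.32 mph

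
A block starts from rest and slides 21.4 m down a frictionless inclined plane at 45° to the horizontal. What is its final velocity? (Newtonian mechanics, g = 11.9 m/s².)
a = g sin(θ) = 11.9 × sin(45°) = 8.41 m/s²
v = √(2ad) = √(2 × 8.41 × 21.4) = 18.98 m/s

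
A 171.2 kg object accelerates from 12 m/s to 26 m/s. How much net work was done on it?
W_net = ΔKE = ½m(v₂² − v₁²) = ½×171.2×(26² − 12²) = 45539.2 J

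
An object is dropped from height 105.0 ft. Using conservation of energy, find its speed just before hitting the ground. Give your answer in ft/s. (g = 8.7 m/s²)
mgh = ½mv² → v = √(2gh) = √(2×8.7×32) = 23.6 m/s = 77.42 ft/s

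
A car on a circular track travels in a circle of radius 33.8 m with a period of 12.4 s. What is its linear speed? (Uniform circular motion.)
v = 2πr/T = 2π×33.8/12.4 = 17.13 m/s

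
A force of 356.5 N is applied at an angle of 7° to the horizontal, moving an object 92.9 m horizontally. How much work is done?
W = Fd cosθ = 356.5×92.9×cos(7°) = 32872.0 J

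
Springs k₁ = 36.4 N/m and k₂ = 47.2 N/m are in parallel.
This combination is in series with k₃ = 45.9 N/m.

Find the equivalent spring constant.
k₁₂ = k₁ + k₂ = 83.6 N/m (parallel)
1/k_eq = 1/k₁₂ + 1/k₃ → k_eq = 29.63 N/m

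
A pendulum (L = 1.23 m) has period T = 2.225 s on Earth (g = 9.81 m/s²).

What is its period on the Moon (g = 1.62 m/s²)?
T = 2π√(L/g), so T_moon/T_earth = √(g_earth/g_moon)
T_moon = 2π√(1.23/1.62) = 5.475 s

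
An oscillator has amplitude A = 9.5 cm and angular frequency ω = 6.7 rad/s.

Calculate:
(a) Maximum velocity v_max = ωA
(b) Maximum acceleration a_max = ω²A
v_max = ωA = 6.7×0.095 = 0.6365 m/s
a_max = ω²A = 6.7²×0.095 = 4.265 m/s²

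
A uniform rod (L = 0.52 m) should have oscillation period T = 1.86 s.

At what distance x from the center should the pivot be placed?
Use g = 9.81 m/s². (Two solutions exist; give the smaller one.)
T = 2π√((L²/12 + x²)/(gx)). Let c = T²g/(4π²) = 0.8597.
x² − cx + L²/12 = 0 → x = (c − √(c² − L²/3))/2 = 0.02706 m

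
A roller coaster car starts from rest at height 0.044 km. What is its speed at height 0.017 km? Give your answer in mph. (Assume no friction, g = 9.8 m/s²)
mgh₁ = ½mv₂² + mgh₂ → v₂ = √(2g(h₁−h₂)) = √(2×9.8×(44−17)) = 23 m/s = 51.46 mph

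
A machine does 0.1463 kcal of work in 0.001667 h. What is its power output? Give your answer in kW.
P = W/t = 612.1 J / 6.001 s = 102 W = 0.102 kW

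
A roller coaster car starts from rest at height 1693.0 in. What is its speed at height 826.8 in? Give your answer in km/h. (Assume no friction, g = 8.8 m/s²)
mgh₁ = ½mv₂² + mgh₂ → v₂ = √(2g(h₁−h₂)) = √(2×8.8×(43−21)) = 19.68 m/s = 70.84 km/h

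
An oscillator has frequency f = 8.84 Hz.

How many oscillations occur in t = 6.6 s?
n = f×t = 8.84×6.6 = 58.34 oscillations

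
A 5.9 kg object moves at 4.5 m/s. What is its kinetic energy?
KE = ½mv² = ½×5.9×4.5² = 59.7375 J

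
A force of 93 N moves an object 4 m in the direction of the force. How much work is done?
W = Fd = 93×4 = 372.0 J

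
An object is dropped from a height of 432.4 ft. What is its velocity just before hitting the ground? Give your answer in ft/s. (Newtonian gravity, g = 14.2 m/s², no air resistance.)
v = √(2gh) (with unit conversion) = 200.7 ft/s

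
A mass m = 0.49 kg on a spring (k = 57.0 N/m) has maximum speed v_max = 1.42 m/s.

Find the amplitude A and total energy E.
½mv²_max = ½kA² → A = v_max√(m/k) = 1.42×√(0.49/57.0) = 0.1317 m = 13.17 cm
E = ½mv²_max = ½×0.49×1.42² = 0.494 J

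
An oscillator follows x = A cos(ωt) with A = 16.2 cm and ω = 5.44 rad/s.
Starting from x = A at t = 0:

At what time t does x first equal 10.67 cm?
cos(ωt) = x/A = 10.67/16.2 = 0.6586
ωt = arccos(0.6586) = 0.8518 rad
t = 0.8518/5.44 = 0.1566 s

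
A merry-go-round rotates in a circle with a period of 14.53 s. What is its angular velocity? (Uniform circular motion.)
ω = 2π/T = 2π/14.53 = 0.4324 rad/s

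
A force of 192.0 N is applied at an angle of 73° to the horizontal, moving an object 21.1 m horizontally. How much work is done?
W = Fd cosθ = 192.0×21.1×cos(73°) = 1184.5 J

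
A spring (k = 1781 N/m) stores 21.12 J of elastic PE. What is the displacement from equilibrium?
PE = ½kx² → x = √(2PE/k) = √(2×21.12/1781) = 0.154 m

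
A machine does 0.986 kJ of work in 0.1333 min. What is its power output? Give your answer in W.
P = W/t = 986 J / 7.998 s = 123.3 W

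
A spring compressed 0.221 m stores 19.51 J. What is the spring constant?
PE = ½kx² → k = 2PE/x² = 2×19.51/0.221² = 798.9 N/m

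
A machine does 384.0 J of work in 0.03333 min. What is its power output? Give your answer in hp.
P = W/t = 384 J / 2 s = 192 W = 0.2575 hp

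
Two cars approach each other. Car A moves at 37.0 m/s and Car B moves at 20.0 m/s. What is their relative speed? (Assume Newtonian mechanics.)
v_rel = v_A + v_B = 37.0 + 20.0 = 57.0 m/s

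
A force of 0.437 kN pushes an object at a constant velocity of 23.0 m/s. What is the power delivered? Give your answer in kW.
P = Fv = 437 N × 23 m/s = 1.005e+04 W = 10.05 kW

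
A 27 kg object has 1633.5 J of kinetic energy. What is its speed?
KE = ½mv² → v = √(2KE/m) = √(2×1633.5/27) = 11.0 m/s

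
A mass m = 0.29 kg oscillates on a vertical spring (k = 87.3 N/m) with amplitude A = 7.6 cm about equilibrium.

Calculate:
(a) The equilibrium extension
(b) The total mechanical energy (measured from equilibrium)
x_eq = mg/k = 0.29×9.81/87.3 = 0.03259 m = 3.259 cm
E = ½kA² = ½×87.3×(0.076)² = 0.2521 J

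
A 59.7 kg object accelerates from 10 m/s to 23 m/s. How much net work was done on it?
W_net = ΔKE = ½m(v₂² − v₁²) = ½×59.7×(23² − 10²) = 12805.65 J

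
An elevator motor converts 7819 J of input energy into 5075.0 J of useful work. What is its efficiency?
η = W_out/W_in = 5075.0/7819 = 0.6491 = 64.91%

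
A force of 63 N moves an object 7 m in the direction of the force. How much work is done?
W = Fd = 63×7 = 441.0 J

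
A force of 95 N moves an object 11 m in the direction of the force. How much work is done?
W = Fd = 95×11 = 1045.0 J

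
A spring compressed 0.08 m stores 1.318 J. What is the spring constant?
PE = ½kx² → k = 2PE/x² = 2×1.318/0.08² = 411.9 N/m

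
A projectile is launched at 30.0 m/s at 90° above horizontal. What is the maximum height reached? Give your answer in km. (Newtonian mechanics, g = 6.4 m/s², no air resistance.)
H = v₀²sin²(θ)/(2g) (with unit conversion) = 0.07031 km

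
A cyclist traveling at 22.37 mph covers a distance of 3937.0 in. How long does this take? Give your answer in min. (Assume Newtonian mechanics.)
t = d/v (with unit conversion) = 0.1667 min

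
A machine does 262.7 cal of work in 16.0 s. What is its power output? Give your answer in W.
P = W/t = 1099 J / 16 s = 68.7 W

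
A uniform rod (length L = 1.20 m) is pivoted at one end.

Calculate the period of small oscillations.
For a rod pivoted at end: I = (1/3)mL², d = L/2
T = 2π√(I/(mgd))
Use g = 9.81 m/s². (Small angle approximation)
I/m = (1/3)L² = 0.48 m²; d = L/2 = 0.6 m
T = 2π√(I/(mgd)) = 2π√(0.48/(9.81×0.6)) = 1.794 s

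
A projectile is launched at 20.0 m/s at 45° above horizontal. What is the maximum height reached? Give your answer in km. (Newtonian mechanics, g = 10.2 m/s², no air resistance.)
H = v₀²sin²(θ)/(2g) (with unit conversion) = 0.009804 km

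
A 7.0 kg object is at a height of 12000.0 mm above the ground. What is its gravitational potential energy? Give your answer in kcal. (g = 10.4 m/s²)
PE = mgh = 7 kg × 10.4 m/s² × 12 m = 873.6 J = 0.2088 kcal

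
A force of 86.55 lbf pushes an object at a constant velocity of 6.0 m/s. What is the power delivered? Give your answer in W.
P = Fv = 385 N × 6 m/s = 2310 W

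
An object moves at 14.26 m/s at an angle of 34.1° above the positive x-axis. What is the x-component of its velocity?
vₓ = v cos(θ) = 14.26 × cos(34.1°) = 11.81 m/s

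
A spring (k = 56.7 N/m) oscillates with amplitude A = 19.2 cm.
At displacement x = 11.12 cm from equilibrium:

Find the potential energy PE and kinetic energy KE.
E_total = ½kA² = ½×56.7×(0.192)² = 1.045 J
PE = ½kx² = ½×56.7×(0.1112)² = 0.3506 J
KE = E_total − PE = 0.6945 J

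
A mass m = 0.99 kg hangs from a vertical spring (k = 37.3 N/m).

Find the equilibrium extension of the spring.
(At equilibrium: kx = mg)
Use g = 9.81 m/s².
x_eq = mg/k = 0.99×9.81/37.3 = 0.2604 m = 26.04 cm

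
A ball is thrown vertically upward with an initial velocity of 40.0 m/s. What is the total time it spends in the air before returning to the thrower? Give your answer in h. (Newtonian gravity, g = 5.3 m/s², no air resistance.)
t_total = 2v₀/g (with unit conversion) = 0.004193 h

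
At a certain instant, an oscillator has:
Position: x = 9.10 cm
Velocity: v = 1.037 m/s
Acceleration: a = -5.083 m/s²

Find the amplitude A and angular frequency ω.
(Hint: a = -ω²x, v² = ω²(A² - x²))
a = −ω²x → ω = √(|a|/x) = √(5.083/0.091) = 7.474 rad/s
v² = ω²(A² − x²) → A = √(x² + v²/ω²) = √(0.091² + 1.037²/7.474²) = 0.1659 m = 16.59 cm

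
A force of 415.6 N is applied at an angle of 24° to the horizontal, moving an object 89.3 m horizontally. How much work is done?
W = Fd cosθ = 415.6×89.3×cos(24°) = 33904.0 J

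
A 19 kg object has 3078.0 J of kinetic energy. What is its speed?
KE = ½mv² → v = √(2KE/m) = √(2×3078.0/19) = 18.0 m/s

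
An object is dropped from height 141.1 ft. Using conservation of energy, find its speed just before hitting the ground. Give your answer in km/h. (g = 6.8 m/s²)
mgh = ½mv² → v = √(2gh) = √(2×6.8×43.01) = 24.18 m/s = 87.06 km/h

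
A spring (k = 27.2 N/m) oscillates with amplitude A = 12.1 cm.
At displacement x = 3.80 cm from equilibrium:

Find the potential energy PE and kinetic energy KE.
E_total = ½kA² = ½×27.2×(0.121)² = 0.1991 J
PE = ½kx² = ½×27.2×(0.038)² = 0.01964 J
KE = E_total − PE = 0.1795 J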